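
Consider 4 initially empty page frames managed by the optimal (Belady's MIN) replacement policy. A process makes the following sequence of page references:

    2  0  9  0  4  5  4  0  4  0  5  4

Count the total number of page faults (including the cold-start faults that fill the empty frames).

5

2 -> fault, frames [2]
0 -> fault, frames [2, 0]
9 -> fault, frames [2, 0, 9]
0 -> hit
4 -> fault, frames [2, 0, 9, 4]
5 -> fault, evict 9, frames [2, 0, 4, 5]
4 -> hit
0 -> hit
4 -> hit
0 -> hit
5 -> hit
4 -> hit
Page faults: 5.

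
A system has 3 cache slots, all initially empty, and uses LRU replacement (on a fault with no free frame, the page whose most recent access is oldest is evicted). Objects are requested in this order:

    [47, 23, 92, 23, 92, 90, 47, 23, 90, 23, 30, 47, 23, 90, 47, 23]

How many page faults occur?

9

47 -> miss, frames [47]
23 -> miss, frames [47, 23]
92 -> miss, frames [47, 23, 92]
23 -> hit
92 -> hit
90 -> miss, evict 47, frames [23, 92, 90]
47 -> miss, evict 23, frames [92, 90, 47]
23 -> miss, evict 92, frames [90, 47, 23]
90 -> hit
23 -> hit
30 -> miss, evict 47, frames [90, 23, 30]
47 -> miss, evict 90, frames [23, 30, 47]
23 -> hit
90 -> miss, evict 30, frames [47, 23, 90]
47 -> hit
23 -> hit
Page faults: 9.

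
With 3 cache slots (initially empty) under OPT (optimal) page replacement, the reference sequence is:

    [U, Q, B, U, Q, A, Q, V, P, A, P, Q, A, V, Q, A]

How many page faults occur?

U → fault, frames [U]
Q → fault, frames [U, Q]
B → fault, frames [U, Q, B]
U → hit
Q → hit
A → fault, evict B, frames [U, Q, A]
Q → hit
V → fault, evict U, frames [Q, A, V]
P → fault, evict V, frames [Q, A, P]
A → hit
P → hit
Q → hit
A → hit
V → fault, evict P, frames [Q, A, V]
Q → hit
A → hit
Page faults: 7.

7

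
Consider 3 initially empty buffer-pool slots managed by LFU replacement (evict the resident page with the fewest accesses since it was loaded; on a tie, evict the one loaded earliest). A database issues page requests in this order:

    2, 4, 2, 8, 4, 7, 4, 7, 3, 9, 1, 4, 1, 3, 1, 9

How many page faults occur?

2 → miss, frames {2}
4 → miss, frames {2,4}
2 → hit
8 → miss, frames {2,4,8}
4 → hit
7 → miss, evict 8, frames {2,4,7}
4 → hit
7 → hit
3 → miss, evict 2, frames {4,7,3}
9 → miss, evict 3, frames {4,7,9}
1 → miss, evict 9, frames {4,7,1}
4 → hit
1 → hit
3 → miss, evict 7, frames {4,1,3}
1 → hit
9 → miss, evict 3, frames {4,1,9}
Page faults: 9.

9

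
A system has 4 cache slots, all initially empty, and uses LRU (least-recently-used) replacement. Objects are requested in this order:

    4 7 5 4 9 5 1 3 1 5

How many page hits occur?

4

4: miss, frames (4)
7: miss, frames (4 7)
5: miss, frames (4 7 5)
4: hit
9: miss, frames (7 5 4 9)
5: hit
1: miss, evict 7, frames (4 9 5 1)
3: miss, evict 4, frames (9 5 1 3)
1: hit
5: hit
Hits: 4.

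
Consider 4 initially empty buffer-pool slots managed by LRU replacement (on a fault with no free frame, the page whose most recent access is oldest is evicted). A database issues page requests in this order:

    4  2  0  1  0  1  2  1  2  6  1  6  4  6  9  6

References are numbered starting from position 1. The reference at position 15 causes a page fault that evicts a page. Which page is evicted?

pos 1: 4 -> fault, frames [4]
pos 2: 2 -> fault, frames [4, 2]
pos 3: 0 -> fault, frames [4, 2, 0]
pos 4: 1 -> fault, frames [4, 2, 0, 1]
pos 5: 0 -> hit
pos 6: 1 -> hit
pos 7: 2 -> hit
pos 8: 1 -> hit
pos 9: 2 -> hit
pos 10: 6 -> fault, evict 4, frames [0, 1, 2, 6]
pos 11: 1 -> hit
pos 12: 6 -> hit
pos 13: 4 -> fault, evict 0, frames [2, 1, 6, 4]
pos 14: 6 -> hit
pos 15: 9 -> fault, evict 2, frames [1, 4, 6, 9]
At position 15, page 2 is evicted.

2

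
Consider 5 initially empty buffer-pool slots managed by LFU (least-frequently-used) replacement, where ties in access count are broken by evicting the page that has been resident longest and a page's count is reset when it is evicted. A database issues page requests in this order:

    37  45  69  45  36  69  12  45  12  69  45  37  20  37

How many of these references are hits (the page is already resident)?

37: miss, frames (37)
45: miss, frames (37 45)
69: miss, frames (37 45 69)
45: hit
36: miss, frames (37 45 69 36)
69: hit
12: miss, frames (37 45 69 36 12)
45: hit
12: hit
69: hit
45: hit
37: hit
20: miss, evict 36, frames (37 45 69 12 20)
37: hit
Hits: 8.

8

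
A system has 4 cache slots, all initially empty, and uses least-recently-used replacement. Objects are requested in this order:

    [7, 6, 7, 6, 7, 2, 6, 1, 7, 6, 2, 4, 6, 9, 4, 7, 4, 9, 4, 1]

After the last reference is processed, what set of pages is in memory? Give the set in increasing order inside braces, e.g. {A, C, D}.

{1, 4, 7, 9}

7: miss, frames {7}
6: miss, frames {7,6}
7: hit
6: hit
7: hit
2: miss, frames {6,7,2}
6: hit
1: miss, frames {7,2,6,1}
7: hit
6: hit
2: hit
4: miss, evict 1, frames {7,6,2,4}
6: hit
9: miss, evict 7, frames {2,4,6,9}
4: hit
7: miss, evict 2, frames {6,9,4,7}
4: hit
9: hit
4: hit
1: miss, evict 6, frames {7,9,4,1}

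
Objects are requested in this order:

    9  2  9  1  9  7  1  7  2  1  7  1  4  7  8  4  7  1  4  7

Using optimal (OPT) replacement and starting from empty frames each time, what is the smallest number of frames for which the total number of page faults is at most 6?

f=1: 20 faults
f=2: 11 faults
f=3: 7 faults
f=4: 6 faults
f=5: 6 faults
f=6: 6 faults
Smallest f with faults ≤ 6 is 4.

4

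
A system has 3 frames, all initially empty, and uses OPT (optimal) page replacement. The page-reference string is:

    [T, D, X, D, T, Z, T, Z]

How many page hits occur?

4

T -> fault, frames (T)
D -> fault, frames (T D)
X -> fault, frames (T D X)
D -> hit
T -> hit
Z -> fault, evict X, frames (T D Z)
T -> hit
Z -> hit
Hits: 4.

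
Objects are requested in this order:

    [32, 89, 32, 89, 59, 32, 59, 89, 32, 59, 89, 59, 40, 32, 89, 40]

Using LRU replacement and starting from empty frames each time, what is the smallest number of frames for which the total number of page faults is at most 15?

2

f=1: 16 faults
f=2: 12 faults
f=3: 6 faults
f=4: 4 faults
Smallest f with faults ≤ 15 is 2.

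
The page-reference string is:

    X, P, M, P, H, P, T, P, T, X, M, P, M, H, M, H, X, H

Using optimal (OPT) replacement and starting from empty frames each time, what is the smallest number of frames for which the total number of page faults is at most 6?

4

f=1: 18 faults
f=2: 9 faults
f=3: 7 faults
f=4: 6 faults
f=5: 5 faults
Smallest f with faults ≤ 6 is 4.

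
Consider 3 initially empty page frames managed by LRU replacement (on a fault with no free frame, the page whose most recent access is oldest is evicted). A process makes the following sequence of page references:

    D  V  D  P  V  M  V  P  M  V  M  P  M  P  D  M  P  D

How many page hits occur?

D: fault, frames [D]
V: fault, frames [D, V]
D: hit
P: fault, frames [V, D, P]
V: hit
M: fault, evict D, frames [P, V, M]
V: hit
P: hit
M: hit
V: hit
M: hit
P: hit
M: hit
P: hit
D: fault, evict V, frames [M, P, D]
M: hit
P: hit
D: hit
Hits: 13.

13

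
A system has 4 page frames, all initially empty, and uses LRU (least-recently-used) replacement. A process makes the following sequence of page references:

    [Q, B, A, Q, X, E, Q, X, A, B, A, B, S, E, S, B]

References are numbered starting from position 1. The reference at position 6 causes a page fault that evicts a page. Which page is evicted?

pos 1: Q → miss, frames [Q]
pos 2: B → miss, frames [Q, B]
pos 3: A → miss, frames [Q, B, A]
pos 4: Q → hit
pos 5: X → miss, frames [B, A, Q, X]
pos 6: E → miss, evict B, frames [A, Q, X, E]
At position 6, page B is evicted.

B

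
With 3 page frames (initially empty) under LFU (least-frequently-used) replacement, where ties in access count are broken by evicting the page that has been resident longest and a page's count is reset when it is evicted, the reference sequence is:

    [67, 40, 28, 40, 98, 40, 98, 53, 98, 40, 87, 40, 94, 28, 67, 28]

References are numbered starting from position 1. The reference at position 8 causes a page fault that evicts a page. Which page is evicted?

pos 1: 67 -> miss, frames (67)
pos 2: 40 -> miss, frames (67 40)
pos 3: 28 -> miss, frames (67 40 28)
pos 4: 40 -> hit
pos 5: 98 -> miss, evict 67, frames (40 28 98)
pos 6: 40 -> hit
pos 7: 98 -> hit
pos 8: 53 -> miss, evict 28, frames (40 98 53)
At position 8, page 28 is evicted.

28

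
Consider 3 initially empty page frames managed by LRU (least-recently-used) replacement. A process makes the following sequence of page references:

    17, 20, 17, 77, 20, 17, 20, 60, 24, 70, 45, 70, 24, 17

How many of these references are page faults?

8

17: miss, frames (17)
20: miss, frames (17 20)
17: hit
77: miss, frames (20 17 77)
20: hit
17: hit
20: hit
60: miss, evict 77, frames (17 20 60)
24: miss, evict 17, frames (20 60 24)
70: miss, evict 20, frames (60 24 70)
45: miss, evict 60, frames (24 70 45)
70: hit
24: hit
17: miss, evict 45, frames (70 24 17)
Page faults: 8.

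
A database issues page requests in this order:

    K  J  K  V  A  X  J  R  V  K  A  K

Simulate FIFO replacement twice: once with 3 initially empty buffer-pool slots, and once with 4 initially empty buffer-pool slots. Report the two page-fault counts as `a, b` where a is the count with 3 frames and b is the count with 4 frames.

3 frames: F F . F F F F F F F F . → 10 faults.
4 frames: F F . F F F . F . F . . → 7 faults.
7 < 10: adding a frame reduced faults, as is typical.

10, 7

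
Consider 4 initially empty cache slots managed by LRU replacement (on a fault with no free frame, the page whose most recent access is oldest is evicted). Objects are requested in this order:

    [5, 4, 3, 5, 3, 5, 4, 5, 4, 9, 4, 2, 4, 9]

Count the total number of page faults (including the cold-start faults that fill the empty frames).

5: fault, frames [5]
4: fault, frames [5, 4]
3: fault, frames [5, 4, 3]
5: hit
3: hit
5: hit
4: hit
5: hit
4: hit
9: fault, frames [3, 5, 4, 9]
4: hit
2: fault, evict 3, frames [5, 9, 4, 2]
4: hit
9: hit
Page faults: 5.

5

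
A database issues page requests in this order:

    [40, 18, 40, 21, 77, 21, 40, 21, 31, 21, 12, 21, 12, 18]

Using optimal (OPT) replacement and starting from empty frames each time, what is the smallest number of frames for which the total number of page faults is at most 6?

f=1: 14 faults
f=2: 8 faults
f=3: 7 faults
f=4: 6 faults
f=5: 6 faults
f=6: 6 faults
Smallest f with faults ≤ 6 is 4.

4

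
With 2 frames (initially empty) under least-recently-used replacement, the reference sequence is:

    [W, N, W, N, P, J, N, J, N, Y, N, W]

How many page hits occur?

5

W → miss, frames (W)
N → miss, frames (W N)
W → hit
N → hit
P → miss, evict W, frames (N P)
J → miss, evict N, frames (P J)
N → miss, evict P, frames (J N)
J → hit
N → hit
Y → miss, evict J, frames (N Y)
N → hit
W → miss, evict Y, frames (N W)
Hits: 5.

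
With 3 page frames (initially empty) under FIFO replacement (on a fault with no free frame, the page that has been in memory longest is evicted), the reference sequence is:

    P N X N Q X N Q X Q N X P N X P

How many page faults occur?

7

P -> fault, frames (P)
N -> fault, frames (P N)
X -> fault, frames (P N X)
N -> hit
Q -> fault, evict P, frames (N X Q)
X -> hit
N -> hit
Q -> hit
X -> hit
Q -> hit
N -> hit
X -> hit
P -> fault, evict N, frames (X Q P)
N -> fault, evict X, frames (Q P N)
X -> fault, evict Q, frames (P N X)
P -> hit
Page faults: 7.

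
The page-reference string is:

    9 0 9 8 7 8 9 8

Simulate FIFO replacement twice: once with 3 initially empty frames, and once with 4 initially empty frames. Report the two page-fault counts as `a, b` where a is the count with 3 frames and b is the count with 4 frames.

3 frames: F F . F F . F . → 5 faults.
4 frames: F F . F F . . . → 4 faults.
4 < 5: adding a frame reduced faults, as is typical.

5, 4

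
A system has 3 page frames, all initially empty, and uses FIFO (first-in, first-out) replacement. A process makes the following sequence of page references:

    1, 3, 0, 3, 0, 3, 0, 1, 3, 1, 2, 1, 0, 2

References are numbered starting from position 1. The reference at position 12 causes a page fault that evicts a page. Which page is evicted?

pos 1: 1: miss, frames (1)
pos 2: 3: miss, frames (1 3)
pos 3: 0: miss, frames (1 3 0)
pos 4: 3: hit
pos 5: 0: hit
pos 6: 3: hit
pos 7: 0: hit
pos 8: 1: hit
pos 9: 3: hit
pos 10: 1: hit
pos 11: 2: miss, evict 1, frames (3 0 2)
pos 12: 1: miss, evict 3, frames (0 2 1)
At position 12, page 3 is evicted.

3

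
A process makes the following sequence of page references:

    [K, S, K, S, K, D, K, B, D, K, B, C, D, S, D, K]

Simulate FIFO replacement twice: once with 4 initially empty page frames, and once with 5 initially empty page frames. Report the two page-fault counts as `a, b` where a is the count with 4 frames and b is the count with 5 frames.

6, 5

4 frames: F F . . . F . F . . . F . . . F → 6 faults.
5 frames: F F . . . F . F . . . F . . . . → 5 faults.
5 < 6: adding a frame reduced faults, as is typical.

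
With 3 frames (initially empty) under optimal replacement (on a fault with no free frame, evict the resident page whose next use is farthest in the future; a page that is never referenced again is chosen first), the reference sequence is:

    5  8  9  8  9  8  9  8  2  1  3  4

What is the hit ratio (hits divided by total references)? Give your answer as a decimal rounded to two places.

0.42

5 -> miss, frames {5}
8 -> miss, frames {5,8}
9 -> miss, frames {5,8,9}
8 -> hit
9 -> hit
8 -> hit
9 -> hit
8 -> hit
2 -> miss, evict 9, frames {5,8,2}
1 -> miss, evict 2, frames {5,8,1}
3 -> miss, evict 1, frames {5,8,3}
4 -> miss, evict 3, frames {5,8,4}
Hits: 5 of 12 references → 5/12 = 0.4167.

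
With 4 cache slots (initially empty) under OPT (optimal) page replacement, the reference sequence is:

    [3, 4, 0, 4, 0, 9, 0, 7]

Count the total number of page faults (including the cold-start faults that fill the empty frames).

3 → miss, frames (3)
4 → miss, frames (3 4)
0 → miss, frames (3 4 0)
4 → hit
0 → hit
9 → miss, frames (3 4 0 9)
0 → hit
7 → miss, evict 9, frames (3 4 0 7)
Page faults: 5.

5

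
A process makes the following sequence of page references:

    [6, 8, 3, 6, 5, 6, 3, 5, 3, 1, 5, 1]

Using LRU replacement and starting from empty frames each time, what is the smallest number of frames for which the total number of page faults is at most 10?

2

f=1: 12 faults
f=2: 9 faults
f=3: 5 faults
f=4: 5 faults
f=5: 5 faults
Smallest f with faults ≤ 10 is 2.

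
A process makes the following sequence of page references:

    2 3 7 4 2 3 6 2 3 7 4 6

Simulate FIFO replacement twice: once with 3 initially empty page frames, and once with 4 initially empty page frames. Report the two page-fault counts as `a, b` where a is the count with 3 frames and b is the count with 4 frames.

9, 10

3 frames: F F F F F F F . . F F . → 9 faults.
4 frames: F F F F . . F F F F F F → 10 faults.
10 > 9: adding a frame increased faults — Belady's anomaly.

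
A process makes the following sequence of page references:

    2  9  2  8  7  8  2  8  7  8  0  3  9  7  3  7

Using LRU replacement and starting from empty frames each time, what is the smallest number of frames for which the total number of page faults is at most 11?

f=1: 16 faults
f=2: 11 faults
f=3: 8 faults
f=4: 8 faults
f=5: 7 faults
f=6: 6 faults
Smallest f with faults ≤ 11 is 2.

2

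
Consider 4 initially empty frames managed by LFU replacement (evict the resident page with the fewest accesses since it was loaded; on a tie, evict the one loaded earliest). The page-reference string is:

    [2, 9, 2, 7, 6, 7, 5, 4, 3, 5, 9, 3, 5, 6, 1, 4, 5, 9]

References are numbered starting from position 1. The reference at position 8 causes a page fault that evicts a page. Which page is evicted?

pos 1: 2 → miss, frames {2}
pos 2: 9 → miss, frames {2,9}
pos 3: 2 → hit
pos 4: 7 → miss, frames {2,9,7}
pos 5: 6 → miss, frames {2,9,7,6}
pos 6: 7 → hit
pos 7: 5 → miss, evict 9, frames {2,7,6,5}
pos 8: 4 → miss, evict 6, frames {2,7,5,4}
At position 8, page 6 is evicted.

6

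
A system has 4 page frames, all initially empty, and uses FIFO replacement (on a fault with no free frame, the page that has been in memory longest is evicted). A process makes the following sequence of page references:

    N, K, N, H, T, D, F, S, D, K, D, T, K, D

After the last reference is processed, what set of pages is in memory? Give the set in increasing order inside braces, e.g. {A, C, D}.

N: miss, frames (N)
K: miss, frames (N K)
N: hit
H: miss, frames (N K H)
T: miss, frames (N K H T)
D: miss, evict N, frames (K H T D)
F: miss, evict K, frames (H T D F)
S: miss, evict H, frames (T D F S)
D: hit
K: miss, evict T, frames (D F S K)
D: hit
T: miss, evict D, frames (F S K T)
K: hit
D: miss, evict F, frames (S K T D)

{D, K, S, T}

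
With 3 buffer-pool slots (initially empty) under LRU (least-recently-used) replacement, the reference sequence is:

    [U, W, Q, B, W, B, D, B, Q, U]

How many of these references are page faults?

U -> fault, frames [U]
W -> fault, frames [U, W]
Q -> fault, frames [U, W, Q]
B -> fault, evict U, frames [W, Q, B]
W -> hit
B -> hit
D -> fault, evict Q, frames [W, B, D]
B -> hit
Q -> fault, evict W, frames [D, B, Q]
U -> fault, evict D, frames [B, Q, U]
Page faults: 7.

7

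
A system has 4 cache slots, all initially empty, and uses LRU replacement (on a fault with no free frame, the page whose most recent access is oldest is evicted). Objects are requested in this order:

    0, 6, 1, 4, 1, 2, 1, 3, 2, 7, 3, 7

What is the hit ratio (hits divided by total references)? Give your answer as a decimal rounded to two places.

0.42

0 -> miss, frames [0]
6 -> miss, frames [0, 6]
1 -> miss, frames [0, 6, 1]
4 -> miss, frames [0, 6, 1, 4]
1 -> hit
2 -> miss, evict 0, frames [6, 4, 1, 2]
1 -> hit
3 -> miss, evict 6, frames [4, 2, 1, 3]
2 -> hit
7 -> miss, evict 4, frames [1, 3, 2, 7]
3 -> hit
7 -> hit
Hits: 5 of 12 references → 5/12 = 0.4167.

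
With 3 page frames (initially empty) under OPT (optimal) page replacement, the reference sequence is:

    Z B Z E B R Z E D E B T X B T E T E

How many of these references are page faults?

Z → fault, frames (Z)
B → fault, frames (Z B)
Z → hit
E → fault, frames (Z B E)
B → hit
R → fault, evict B, frames (Z E R)
Z → hit
E → hit
D → fault, evict R, frames (Z E D)
E → hit
B → fault, evict D, frames (Z E B)
T → fault, evict Z, frames (E B T)
X → fault, evict E, frames (B T X)
B → hit
T → hit
E → fault, evict X, frames (B T E)
T → hit
E → hit
Page faults: 9.

9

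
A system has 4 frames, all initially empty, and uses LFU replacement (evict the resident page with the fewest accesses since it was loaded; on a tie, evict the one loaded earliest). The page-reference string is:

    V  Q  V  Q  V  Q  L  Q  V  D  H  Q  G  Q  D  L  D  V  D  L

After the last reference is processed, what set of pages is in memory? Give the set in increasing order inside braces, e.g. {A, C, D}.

{D, L, Q, V}

V -> miss, frames (V)
Q -> miss, frames (V Q)
V -> hit
Q -> hit
V -> hit
Q -> hit
L -> miss, frames (V Q L)
Q -> hit
V -> hit
D -> miss, frames (V Q L D)
H -> miss, evict L, frames (V Q D H)
Q -> hit
G -> miss, evict D, frames (V Q H G)
Q -> hit
D -> miss, evict H, frames (V Q G D)
L -> miss, evict G, frames (V Q D L)
D -> hit
V -> hit
D -> hit
L -> hit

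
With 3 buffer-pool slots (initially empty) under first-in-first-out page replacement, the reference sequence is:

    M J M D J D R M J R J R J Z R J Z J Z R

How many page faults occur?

8

M: miss, frames [M]
J: miss, frames [M, J]
M: hit
D: miss, frames [M, J, D]
J: hit
D: hit
R: miss, evict M, frames [J, D, R]
M: miss, evict J, frames [D, R, M]
J: miss, evict D, frames [R, M, J]
R: hit
J: hit
R: hit
J: hit
Z: miss, evict R, frames [M, J, Z]
R: miss, evict M, frames [J, Z, R]
J: hit
Z: hit
J: hit
Z: hit
R: hit
Page faults: 8.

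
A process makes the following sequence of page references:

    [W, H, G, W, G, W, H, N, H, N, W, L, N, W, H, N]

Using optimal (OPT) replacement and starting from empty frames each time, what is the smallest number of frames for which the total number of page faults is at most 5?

f=1: 16 faults
f=2: 9 faults
f=3: 6 faults
f=4: 5 faults
f=5: 5 faults
Smallest f with faults ≤ 5 is 4.

4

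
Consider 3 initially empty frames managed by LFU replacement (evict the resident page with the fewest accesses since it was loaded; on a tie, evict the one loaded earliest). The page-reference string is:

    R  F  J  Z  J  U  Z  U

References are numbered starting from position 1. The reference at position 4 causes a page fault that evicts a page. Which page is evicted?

R

pos 1: R → fault, frames {R}
pos 2: F → fault, frames {R,F}
pos 3: J → fault, frames {R,F,J}
pos 4: Z → fault, evict R, frames {F,J,Z}
At position 4, page R is evicted.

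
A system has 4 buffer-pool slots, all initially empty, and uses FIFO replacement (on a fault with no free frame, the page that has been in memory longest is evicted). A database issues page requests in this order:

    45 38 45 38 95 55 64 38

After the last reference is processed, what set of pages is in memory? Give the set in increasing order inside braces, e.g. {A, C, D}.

{38, 55, 64, 95}

45 → fault, frames {45}
38 → fault, frames {45,38}
45 → hit
38 → hit
95 → fault, frames {45,38,95}
55 → fault, frames {45,38,95,55}
64 → fault, evict 45, frames {38,95,55,64}
38 → hit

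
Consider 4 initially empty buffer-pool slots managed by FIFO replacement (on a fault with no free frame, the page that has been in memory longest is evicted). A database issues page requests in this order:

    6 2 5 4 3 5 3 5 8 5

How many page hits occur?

6 → miss, frames {6}
2 → miss, frames {6,2}
5 → miss, frames {6,2,5}
4 → miss, frames {6,2,5,4}
3 → miss, evict 6, frames {2,5,4,3}
5 → hit
3 → hit
5 → hit
8 → miss, evict 2, frames {5,4,3,8}
5 → hit
Hits: 4.

4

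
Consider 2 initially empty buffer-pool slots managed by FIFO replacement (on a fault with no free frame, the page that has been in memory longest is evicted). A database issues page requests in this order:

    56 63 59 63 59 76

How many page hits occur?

56: fault, frames (56)
63: fault, frames (56 63)
59: fault, evict 56, frames (63 59)
63: hit
59: hit
76: fault, evict 63, frames (59 76)
Hits: 2.

2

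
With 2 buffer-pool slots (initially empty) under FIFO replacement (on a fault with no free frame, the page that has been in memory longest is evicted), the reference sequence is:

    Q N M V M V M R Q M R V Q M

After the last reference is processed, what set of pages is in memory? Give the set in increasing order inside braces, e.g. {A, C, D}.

{M, Q}

Q → fault, frames [Q]
N → fault, frames [Q, N]
M → fault, evict Q, frames [N, M]
V → fault, evict N, frames [M, V]
M → hit
V → hit
M → hit
R → fault, evict M, frames [V, R]
Q → fault, evict V, frames [R, Q]
M → fault, evict R, frames [Q, M]
R → fault, evict Q, frames [M, R]
V → fault, evict M, frames [R, V]
Q → fault, evict R, frames [V, Q]
M → fault, evict V, frames [Q, M]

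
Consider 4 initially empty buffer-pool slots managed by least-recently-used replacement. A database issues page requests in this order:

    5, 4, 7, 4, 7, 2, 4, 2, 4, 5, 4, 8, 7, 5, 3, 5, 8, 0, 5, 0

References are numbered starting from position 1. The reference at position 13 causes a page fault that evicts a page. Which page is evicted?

2

pos 1: 5 -> fault, frames (5)
pos 2: 4 -> fault, frames (5 4)
pos 3: 7 -> fault, frames (5 4 7)
pos 4: 4 -> hit
pos 5: 7 -> hit
pos 6: 2 -> fault, frames (5 4 7 2)
pos 7: 4 -> hit
pos 8: 2 -> hit
pos 9: 4 -> hit
pos 10: 5 -> hit
pos 11: 4 -> hit
pos 12: 8 -> fault, evict 7, frames (2 5 4 8)
pos 13: 7 -> fault, evict 2, frames (5 4 8 7)
At position 13, page 2 is evicted.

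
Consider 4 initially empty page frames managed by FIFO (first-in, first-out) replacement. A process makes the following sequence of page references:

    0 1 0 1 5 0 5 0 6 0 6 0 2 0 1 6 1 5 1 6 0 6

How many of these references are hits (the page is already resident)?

0: miss, frames (0)
1: miss, frames (0 1)
0: hit
1: hit
5: miss, frames (0 1 5)
0: hit
5: hit
0: hit
6: miss, frames (0 1 5 6)
0: hit
6: hit
0: hit
2: miss, evict 0, frames (1 5 6 2)
0: miss, evict 1, frames (5 6 2 0)
1: miss, evict 5, frames (6 2 0 1)
6: hit
1: hit
5: miss, evict 6, frames (2 0 1 5)
1: hit
6: miss, evict 2, frames (0 1 5 6)
0: hit
6: hit
Hits: 13.

13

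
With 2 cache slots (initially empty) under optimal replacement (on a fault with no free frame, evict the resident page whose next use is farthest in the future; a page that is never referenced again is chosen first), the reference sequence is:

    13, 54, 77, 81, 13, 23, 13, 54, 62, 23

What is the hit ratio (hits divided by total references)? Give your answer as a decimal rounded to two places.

13 → miss, frames (13)
54 → miss, frames (13 54)
77 → miss, evict 54, frames (13 77)
81 → miss, evict 77, frames (13 81)
13 → hit
23 → miss, evict 81, frames (13 23)
13 → hit
54 → miss, evict 13, frames (23 54)
62 → miss, evict 54, frames (23 62)
23 → hit
Hits: 3 of 10 references → 3/10 = 0.3000.

0.30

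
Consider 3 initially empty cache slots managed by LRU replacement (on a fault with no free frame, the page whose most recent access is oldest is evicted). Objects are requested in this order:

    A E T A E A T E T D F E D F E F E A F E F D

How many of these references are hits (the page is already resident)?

A: miss, frames {A}
E: miss, frames {A,E}
T: miss, frames {A,E,T}
A: hit
E: hit
A: hit
T: hit
E: hit
T: hit
D: miss, evict A, frames {E,T,D}
F: miss, evict E, frames {T,D,F}
E: miss, evict T, frames {D,F,E}
D: hit
F: hit
E: hit
F: hit
E: hit
A: miss, evict D, frames {F,E,A}
F: hit
E: hit
F: hit
D: miss, evict A, frames {E,F,D}
Hits: 14.

14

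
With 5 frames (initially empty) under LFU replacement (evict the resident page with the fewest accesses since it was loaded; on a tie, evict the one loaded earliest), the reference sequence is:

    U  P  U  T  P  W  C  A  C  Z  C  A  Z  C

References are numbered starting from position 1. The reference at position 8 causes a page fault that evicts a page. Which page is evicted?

pos 1: U: fault, frames {U}
pos 2: P: fault, frames {U,P}
pos 3: U: hit
pos 4: T: fault, frames {U,P,T}
pos 5: P: hit
pos 6: W: fault, frames {U,P,T,W}
pos 7: C: fault, frames {U,P,T,W,C}
pos 8: A: fault, evict T, frames {U,P,W,C,A}
At position 8, page T is evicted.

T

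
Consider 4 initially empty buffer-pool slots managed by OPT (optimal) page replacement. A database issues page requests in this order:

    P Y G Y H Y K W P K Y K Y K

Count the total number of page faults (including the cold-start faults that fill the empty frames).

P → miss, frames (P)
Y → miss, frames (P Y)
G → miss, frames (P Y G)
Y → hit
H → miss, frames (P Y G H)
Y → hit
K → miss, evict H, frames (P Y G K)
W → miss, evict G, frames (P Y K W)
P → hit
K → hit
Y → hit
K → hit
Y → hit
K → hit
Page faults: 6.

6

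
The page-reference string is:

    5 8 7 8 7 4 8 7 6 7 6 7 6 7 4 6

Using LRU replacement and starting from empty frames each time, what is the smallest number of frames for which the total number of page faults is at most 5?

4

f=1: 16 faults
f=2: 9 faults
f=3: 6 faults
f=4: 5 faults
f=5: 5 faults
Smallest f with faults ≤ 5 is 4.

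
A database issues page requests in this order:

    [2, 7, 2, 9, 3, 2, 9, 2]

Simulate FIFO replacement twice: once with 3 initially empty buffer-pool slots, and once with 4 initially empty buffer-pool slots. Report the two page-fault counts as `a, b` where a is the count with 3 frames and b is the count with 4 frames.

5, 4

3 frames: F F . F F F . . → 5 faults.
4 frames: F F . F F . . . → 4 faults.
4 < 5: adding a frame reduced faults, as is typical.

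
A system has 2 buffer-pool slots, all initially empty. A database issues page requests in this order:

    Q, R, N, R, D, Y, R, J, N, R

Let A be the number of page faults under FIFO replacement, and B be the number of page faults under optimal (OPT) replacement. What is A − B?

2

Under FIFO: F F F . F F F F F F → 9 faults.
Under OPT: F F F . F F . F F . → 7 faults.
A − B = 9 − 7 = 2.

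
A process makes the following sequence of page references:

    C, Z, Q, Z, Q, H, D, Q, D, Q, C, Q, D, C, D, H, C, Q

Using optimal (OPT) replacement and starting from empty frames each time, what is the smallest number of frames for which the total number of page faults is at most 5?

4

f=1: 18 faults
f=2: 9 faults
f=3: 6 faults
f=4: 5 faults
f=5: 5 faults
Smallest f with faults ≤ 5 is 4.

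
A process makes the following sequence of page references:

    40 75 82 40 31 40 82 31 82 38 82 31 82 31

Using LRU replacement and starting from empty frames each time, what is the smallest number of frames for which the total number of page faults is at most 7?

3

f=1: 14 faults
f=2: 9 faults
f=3: 5 faults
f=4: 5 faults
f=5: 5 faults
Smallest f with faults ≤ 7 is 3.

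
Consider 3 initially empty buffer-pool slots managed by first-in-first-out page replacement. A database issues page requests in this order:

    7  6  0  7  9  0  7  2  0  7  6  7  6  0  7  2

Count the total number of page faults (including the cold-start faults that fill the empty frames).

7 → miss, frames {7}
6 → miss, frames {7,6}
0 → miss, frames {7,6,0}
7 → hit
9 → miss, evict 7, frames {6,0,9}
0 → hit
7 → miss, evict 6, frames {0,9,7}
2 → miss, evict 0, frames {9,7,2}
0 → miss, evict 9, frames {7,2,0}
7 → hit
6 → miss, evict 7, frames {2,0,6}
7 → miss, evict 2, frames {0,6,7}
6 → hit
0 → hit
7 → hit
2 → miss, evict 0, frames {6,7,2}
Page faults: 10.

10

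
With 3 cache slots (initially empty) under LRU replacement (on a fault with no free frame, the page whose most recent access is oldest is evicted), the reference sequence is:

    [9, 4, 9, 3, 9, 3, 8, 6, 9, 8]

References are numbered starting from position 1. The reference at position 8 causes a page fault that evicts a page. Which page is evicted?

pos 1: 9 → miss, frames (9)
pos 2: 4 → miss, frames (9 4)
pos 3: 9 → hit
pos 4: 3 → miss, frames (4 9 3)
pos 5: 9 → hit
pos 6: 3 → hit
pos 7: 8 → miss, evict 4, frames (9 3 8)
pos 8: 6 → miss, evict 9, frames (3 8 6)
At position 8, page 9 is evicted.

9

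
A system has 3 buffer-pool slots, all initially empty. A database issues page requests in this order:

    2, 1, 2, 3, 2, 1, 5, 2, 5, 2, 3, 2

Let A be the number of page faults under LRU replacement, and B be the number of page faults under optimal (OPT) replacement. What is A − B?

Under LRU: F F . F . . F . . . F . → 5 faults.
Under OPT: F F . F . . F . . . . . → 4 faults.
A − B = 5 − 4 = 1.

1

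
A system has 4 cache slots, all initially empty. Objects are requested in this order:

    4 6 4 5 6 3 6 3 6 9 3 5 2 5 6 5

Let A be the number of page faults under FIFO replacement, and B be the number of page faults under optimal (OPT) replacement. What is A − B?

2

Under FIFO: F F . F . F . . . F . . F . F F → 8 faults.
Under OPT: F F . F . F . . . F . . F . . . → 6 faults.
A − B = 8 − 6 = 2.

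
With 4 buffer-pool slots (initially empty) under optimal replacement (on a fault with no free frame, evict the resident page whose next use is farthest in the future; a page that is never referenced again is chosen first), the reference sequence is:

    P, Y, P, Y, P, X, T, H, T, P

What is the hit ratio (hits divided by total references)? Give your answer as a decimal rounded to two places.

P: fault, frames [P]
Y: fault, frames [P, Y]
P: hit
Y: hit
P: hit
X: fault, frames [P, Y, X]
T: fault, frames [P, Y, X, T]
H: fault, evict X, frames [P, Y, T, H]
T: hit
P: hit
Hits: 5 of 10 references → 5/10 = 0.5000.

0.50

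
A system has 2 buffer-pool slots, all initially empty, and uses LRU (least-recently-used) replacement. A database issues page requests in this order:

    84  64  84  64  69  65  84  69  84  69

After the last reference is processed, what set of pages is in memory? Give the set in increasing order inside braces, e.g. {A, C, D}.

{69, 84}

84 -> fault, frames {84}
64 -> fault, frames {84,64}
84 -> hit
64 -> hit
69 -> fault, evict 84, frames {64,69}
65 -> fault, evict 64, frames {69,65}
84 -> fault, evict 69, frames {65,84}
69 -> fault, evict 65, frames {84,69}
84 -> hit
69 -> hit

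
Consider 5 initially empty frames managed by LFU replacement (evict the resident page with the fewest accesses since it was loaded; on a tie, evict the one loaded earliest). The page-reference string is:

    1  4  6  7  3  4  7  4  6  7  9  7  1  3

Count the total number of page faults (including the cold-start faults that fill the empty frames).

8

1 → fault, frames {1}
4 → fault, frames {1,4}
6 → fault, frames {1,4,6}
7 → fault, frames {1,4,6,7}
3 → fault, frames {1,4,6,7,3}
4 → hit
7 → hit
4 → hit
6 → hit
7 → hit
9 → fault, evict 1, frames {4,6,7,3,9}
7 → hit
1 → fault, evict 3, frames {4,6,7,9,1}
3 → fault, evict 9, frames {4,6,7,1,3}
Page faults: 8.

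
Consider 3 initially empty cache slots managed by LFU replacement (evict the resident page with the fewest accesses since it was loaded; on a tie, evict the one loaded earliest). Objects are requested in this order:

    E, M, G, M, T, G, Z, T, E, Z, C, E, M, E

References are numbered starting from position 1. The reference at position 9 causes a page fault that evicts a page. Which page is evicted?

pos 1: E -> fault, frames {E}
pos 2: M -> fault, frames {E,M}
pos 3: G -> fault, frames {E,M,G}
pos 4: M -> hit
pos 5: T -> fault, evict E, frames {M,G,T}
pos 6: G -> hit
pos 7: Z -> fault, evict T, frames {M,G,Z}
pos 8: T -> fault, evict Z, frames {M,G,T}
pos 9: E -> fault, evict T, frames {M,G,E}
At position 9, page T is evicted.

T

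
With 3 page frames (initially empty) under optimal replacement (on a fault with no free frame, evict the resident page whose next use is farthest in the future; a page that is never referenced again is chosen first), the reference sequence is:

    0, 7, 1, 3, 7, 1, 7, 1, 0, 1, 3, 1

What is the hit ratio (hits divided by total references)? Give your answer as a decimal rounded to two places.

0 → fault, frames {0}
7 → fault, frames {0,7}
1 → fault, frames {0,7,1}
3 → fault, evict 0, frames {7,1,3}
7 → hit
1 → hit
7 → hit
1 → hit
0 → fault, evict 7, frames {1,3,0}
1 → hit
3 → hit
1 → hit
Hits: 7 of 12 references → 7/12 = 0.5833.

0.58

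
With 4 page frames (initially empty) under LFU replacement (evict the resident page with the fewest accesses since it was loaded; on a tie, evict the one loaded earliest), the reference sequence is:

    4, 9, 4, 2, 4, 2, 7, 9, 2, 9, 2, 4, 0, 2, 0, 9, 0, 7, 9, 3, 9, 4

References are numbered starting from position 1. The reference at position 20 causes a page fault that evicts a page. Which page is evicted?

pos 1: 4: miss, frames (4)
pos 2: 9: miss, frames (4 9)
pos 3: 4: hit
pos 4: 2: miss, frames (4 9 2)
pos 5: 4: hit
pos 6: 2: hit
pos 7: 7: miss, frames (4 9 2 7)
pos 8: 9: hit
pos 9: 2: hit
pos 10: 9: hit
pos 11: 2: hit
pos 12: 4: hit
pos 13: 0: miss, evict 7, frames (4 9 2 0)
pos 14: 2: hit
pos 15: 0: hit
pos 16: 9: hit
pos 17: 0: hit
pos 18: 7: miss, evict 0, frames (4 9 2 7)
pos 19: 9: hit
pos 20: 3: miss, evict 7, frames (4 9 2 3)
At position 20, page 7 is evicted.

7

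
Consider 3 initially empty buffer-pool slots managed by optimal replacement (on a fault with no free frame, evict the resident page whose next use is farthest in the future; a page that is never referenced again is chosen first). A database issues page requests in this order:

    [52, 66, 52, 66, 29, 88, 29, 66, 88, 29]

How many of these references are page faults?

4

52: miss, frames [52]
66: miss, frames [52, 66]
52: hit
66: hit
29: miss, frames [52, 66, 29]
88: miss, evict 52, frames [66, 29, 88]
29: hit
66: hit
88: hit
29: hit
Page faults: 4.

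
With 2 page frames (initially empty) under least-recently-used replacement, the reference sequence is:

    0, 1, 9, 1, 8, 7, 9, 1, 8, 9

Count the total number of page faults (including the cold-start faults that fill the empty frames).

9

0 -> miss, frames [0]
1 -> miss, frames [0, 1]
9 -> miss, evict 0, frames [1, 9]
1 -> hit
8 -> miss, evict 9, frames [1, 8]
7 -> miss, evict 1, frames [8, 7]
9 -> miss, evict 8, frames [7, 9]
1 -> miss, evict 7, frames [9, 1]
8 -> miss, evict 9, frames [1, 8]
9 -> miss, evict 1, frames [8, 9]
Page faults: 9.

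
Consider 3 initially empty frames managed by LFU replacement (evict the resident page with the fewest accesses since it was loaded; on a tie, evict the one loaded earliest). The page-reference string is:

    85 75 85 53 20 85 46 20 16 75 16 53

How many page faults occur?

85 -> miss, frames [85]
75 -> miss, frames [85, 75]
85 -> hit
53 -> miss, frames [85, 75, 53]
20 -> miss, evict 75, frames [85, 53, 20]
85 -> hit
46 -> miss, evict 53, frames [85, 20, 46]
20 -> hit
16 -> miss, evict 46, frames [85, 20, 16]
75 -> miss, evict 16, frames [85, 20, 75]
16 -> miss, evict 75, frames [85, 20, 16]
53 -> miss, evict 16, frames [85, 20, 53]
Page faults: 9.

9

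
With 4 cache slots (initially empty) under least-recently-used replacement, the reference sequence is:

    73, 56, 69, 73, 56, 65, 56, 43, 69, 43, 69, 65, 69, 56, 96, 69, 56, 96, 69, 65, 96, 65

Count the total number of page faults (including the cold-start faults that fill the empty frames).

73: miss, frames (73)
56: miss, frames (73 56)
69: miss, frames (73 56 69)
73: hit
56: hit
65: miss, frames (69 73 56 65)
56: hit
43: miss, evict 69, frames (73 65 56 43)
69: miss, evict 73, frames (65 56 43 69)
43: hit
69: hit
65: hit
69: hit
56: hit
96: miss, evict 43, frames (65 69 56 96)
69: hit
56: hit
96: hit
69: hit
65: hit
96: hit
65: hit
Page faults: 7.

7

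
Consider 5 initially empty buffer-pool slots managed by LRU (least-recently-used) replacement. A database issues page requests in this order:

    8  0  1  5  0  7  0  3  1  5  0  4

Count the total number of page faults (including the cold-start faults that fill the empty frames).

8: miss, frames (8)
0: miss, frames (8 0)
1: miss, frames (8 0 1)
5: miss, frames (8 0 1 5)
0: hit
7: miss, frames (8 1 5 0 7)
0: hit
3: miss, evict 8, frames (1 5 7 0 3)
1: hit
5: hit
0: hit
4: miss, evict 7, frames (3 1 5 0 4)
Page faults: 7.

7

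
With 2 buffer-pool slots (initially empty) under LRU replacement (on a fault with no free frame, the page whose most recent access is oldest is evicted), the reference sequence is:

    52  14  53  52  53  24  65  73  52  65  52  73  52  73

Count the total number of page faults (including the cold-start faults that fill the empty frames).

10

52 -> fault, frames (52)
14 -> fault, frames (52 14)
53 -> fault, evict 52, frames (14 53)
52 -> fault, evict 14, frames (53 52)
53 -> hit
24 -> fault, evict 52, frames (53 24)
65 -> fault, evict 53, frames (24 65)
73 -> fault, evict 24, frames (65 73)
52 -> fault, evict 65, frames (73 52)
65 -> fault, evict 73, frames (52 65)
52 -> hit
73 -> fault, evict 65, frames (52 73)
52 -> hit
73 -> hit
Page faults: 10.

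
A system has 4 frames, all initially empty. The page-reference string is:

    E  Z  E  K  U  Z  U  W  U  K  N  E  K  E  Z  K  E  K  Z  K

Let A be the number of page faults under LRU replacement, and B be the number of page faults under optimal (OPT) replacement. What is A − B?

Under LRU: F F . F F . . F . . F F . . F . . . . . → 8 faults.
Under OPT: F F . F F . . F . . F . . . F . . . . . → 7 faults.
A − B = 8 − 7 = 1.

1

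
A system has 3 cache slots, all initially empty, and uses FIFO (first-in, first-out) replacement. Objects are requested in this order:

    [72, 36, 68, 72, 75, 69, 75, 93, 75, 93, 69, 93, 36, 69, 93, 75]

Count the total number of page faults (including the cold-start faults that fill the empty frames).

72 → miss, frames {72}
36 → miss, frames {72,36}
68 → miss, frames {72,36,68}
72 → hit
75 → miss, evict 72, frames {36,68,75}
69 → miss, evict 36, frames {68,75,69}
75 → hit
93 → miss, evict 68, frames {75,69,93}
75 → hit
93 → hit
69 → hit
93 → hit
36 → miss, evict 75, frames {69,93,36}
69 → hit
93 → hit
75 → miss, evict 69, frames {93,36,75}
Page faults: 8.

8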